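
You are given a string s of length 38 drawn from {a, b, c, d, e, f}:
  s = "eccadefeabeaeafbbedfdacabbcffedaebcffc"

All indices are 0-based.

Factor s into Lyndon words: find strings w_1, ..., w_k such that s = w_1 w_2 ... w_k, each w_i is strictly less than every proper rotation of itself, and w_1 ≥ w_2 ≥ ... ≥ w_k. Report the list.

emit factor 1: 'e' (i=0, period=1)
emit factor 2: 'c' (i=1, period=1)
emit factor 3: 'c' (i=2, period=1)
emit factor 4: 'adefe' (i=3, period=5)
emit factor 5: 'abeaeafbbedfdac' (i=8, period=15)
emit factor 6: 'abbcffedaebcffc' (i=23, period=15)

["e", "c", "c", "adefe", "abeaeafbbedfdac", "abbcffedaebcffc"]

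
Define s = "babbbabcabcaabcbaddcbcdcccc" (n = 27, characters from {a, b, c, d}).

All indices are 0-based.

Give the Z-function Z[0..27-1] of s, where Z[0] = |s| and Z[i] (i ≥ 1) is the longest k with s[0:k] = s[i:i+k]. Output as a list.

[27, 0, 1, 1, 3, 0, 1, 0, 0, 1, 0, 0, 0, 1, 0, 2, 0, 0, 0, 0, 1, 0, 0, 0, 0, 0, 0]

Z[0]=27
i=1: i≥r, start 0; Z[1]=0
i=2: i≥r, start 0; Z[2]=1 scan→box=[2,3)
i=3: i≥r, start 0; Z[3]=1 scan→box=[3,4)
i=4: i≥r, start 0; Z[4]=3 scan→box=[4,7)
i=5: min(r-i=2, Z[1]=0)=0; Z[5]=0
i=6: min(r-i=1, Z[2]=1)=1; Z[6]=1
i=7: i≥r, start 0; Z[7]=0
i=8: i≥r, start 0; Z[8]=0
i=9: i≥r, start 0; Z[9]=1 scan→box=[9,10)
i=10: i≥r, start 0; Z[10]=0
i=11: i≥r, start 0; Z[11]=0
i=12: i≥r, start 0; Z[12]=0
i=13: i≥r, start 0; Z[13]=1 scan→box=[13,14)
i=14: i≥r, start 0; Z[14]=0
i=15: i≥r, start 0; Z[15]=2 scan→box=[15,17)
i=16: min(r-i=1, Z[1]=0)=0; Z[16]=0
i=17: i≥r, start 0; Z[17]=0
i=18: i≥r, start 0; Z[18]=0
i=19: i≥r, start 0; Z[19]=0
i=20: i≥r, start 0; Z[20]=1 scan→box=[20,21)
i=21: i≥r, start 0; Z[21]=0
i=22: i≥r, start 0; Z[22]=0
i=23: i≥r, start 0; Z[23]=0
i=24: i≥r, start 0; Z[24]=0
i=25: i≥r, start 0; Z[25]=0
i=26: i≥r, start 0; Z[26]=0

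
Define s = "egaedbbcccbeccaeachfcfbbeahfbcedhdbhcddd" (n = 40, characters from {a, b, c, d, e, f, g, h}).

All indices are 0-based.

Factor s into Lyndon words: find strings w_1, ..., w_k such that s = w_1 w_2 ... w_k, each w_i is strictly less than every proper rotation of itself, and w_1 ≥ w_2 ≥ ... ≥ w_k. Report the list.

emit factor 1: 'eg' (i=0, period=2)
emit factor 2: 'aedbbcccbecc' (i=2, period=12)
emit factor 3: 'ae' (i=14, period=2)
emit factor 4: 'achfcfbbeahfbcedhdbhcddd' (i=16, period=24)

["eg", "aedbbcccbecc", "ae", "achfcfbbeahfbcedhdbhcddd"]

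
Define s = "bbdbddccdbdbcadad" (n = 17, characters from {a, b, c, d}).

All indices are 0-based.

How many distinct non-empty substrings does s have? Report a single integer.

133

rank | idx | suffix
   0 |  15 | ad
   1 |  13 | adad
   2 |   0 | bbdbddccdbdbcadad
   3 |  11 | bcadad
   4 |   9 | bdbcadad
   5 |   1 | bdbddccdbdbcadad
   6 |   3 | bddccdbdbcadad
   7 |  12 | cadad
   8 |   6 | ccdbdbcadad
   9 |   7 | cdbdbcadad
  10 |  16 | d
  11 |  14 | dad
  12 |  10 | dbcadad
  13 |   8 | dbdbcadad
  14 |   2 | dbddccdbdbcadad
  15 |   5 | dccdbdbcadad
  16 |   4 | ddccdbdbcadad

SA = [15, 13, 0, 11, 9, 1, 3, 12, 6, 7, 16, 14, 10, 8, 2, 5, 4]
rank  pair      lcp
   1  s[15:],s[13:]  2  'ad'
   2  s[13:],s[0:]  0  ''
   3  s[0:],s[11:]  1  'b'
   4  s[11:],s[9:]  1  'b'
   5  s[9:],s[1:]  3  'bdb'
   6  s[1:],s[3:]  2  'bd'
   7  s[3:],s[12:]  0  ''
   8  s[12:],s[6:]  1  'c'
   9  s[6:],s[7:]  1  'c'
  10  s[7:],s[16:]  0  ''
  11  s[16:],s[14:]  1  'd'
  12  s[14:],s[10:]  1  'd'
  13  s[10:],s[8:]  2  'db'
  14  s[8:],s[2:]  3  'dbd'
  15  s[2:],s[5:]  1  'd'
  16  s[5:],s[4:]  1  'd'

n(n+1)/2 = 17·18/2 = 153
Σ LCP = 0 + 2 + 0 + 1 + 1 + 3 + 2 + 0 + 1 + 1 + 0 + 1 + 1 + 2 + 3 + 1 + 1 = 20
distinct = 153 − 20 = 133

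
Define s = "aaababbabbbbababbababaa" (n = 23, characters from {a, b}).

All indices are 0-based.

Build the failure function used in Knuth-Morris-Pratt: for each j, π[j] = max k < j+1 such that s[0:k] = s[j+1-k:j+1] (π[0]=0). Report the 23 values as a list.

π[0] = 0
j=1 s[j]='a': π[1]=1 (border 'a')
j=2 s[j]='a': π[2]=2 (border 'aa')
j=3 s[j]='b': k: 2→1→0; π[3]=0 (border '')
j=4 s[j]='a': π[4]=1 (border 'a')
j=5 s[j]='b': k: 1→0; π[5]=0 (border '')
j=6 s[j]='b': π[6]=0 (border '')
j=7 s[j]='a': π[7]=1 (border 'a')
j=8 s[j]='b': k: 1→0; π[8]=0 (border '')
j=9 s[j]='b': π[9]=0 (border '')
j=10 s[j]='b': π[10]=0 (border '')
j=11 s[j]='b': π[11]=0 (border '')
j=12 s[j]='a': π[12]=1 (border 'a')
j=13 s[j]='b': k: 1→0; π[13]=0 (border '')
j=14 s[j]='a': π[14]=1 (border 'a')
j=15 s[j]='b': k: 1→0; π[15]=0 (border '')
j=16 s[j]='b': π[16]=0 (border '')
j=17 s[j]='a': π[17]=1 (border 'a')
j=18 s[j]='b': k: 1→0; π[18]=0 (border '')
j=19 s[j]='a': π[19]=1 (border 'a')
j=20 s[j]='b': k: 1→0; π[20]=0 (border '')
j=21 s[j]='a': π[21]=1 (border 'a')
j=22 s[j]='a': π[22]=2 (border 'aa')

[0, 1, 2, 0, 1, 0, 0, 1, 0, 0, 0, 0, 1, 0, 1, 0, 0, 1, 0, 1, 0, 1, 2]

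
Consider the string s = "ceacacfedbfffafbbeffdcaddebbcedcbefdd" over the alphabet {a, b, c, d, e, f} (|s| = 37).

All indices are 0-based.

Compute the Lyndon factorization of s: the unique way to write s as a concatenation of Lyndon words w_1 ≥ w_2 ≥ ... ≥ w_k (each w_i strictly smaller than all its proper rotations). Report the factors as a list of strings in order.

["ce", "acacfedbfffafbbeffdcaddebbcedcbefdd"]

emit factor 1: 'ce' (i=0, period=2)
emit factor 2: 'acacfedbfffafbbeffdcaddebbcedcbefdd' (i=2, period=35)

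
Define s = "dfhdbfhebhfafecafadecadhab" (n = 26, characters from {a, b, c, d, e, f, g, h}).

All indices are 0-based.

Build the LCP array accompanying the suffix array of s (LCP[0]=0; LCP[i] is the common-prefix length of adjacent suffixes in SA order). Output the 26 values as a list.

rank→(start, suffix):
  0 → (24, 'ab')
  1 → (17, 'adecadhab')
  2 → (21, 'adhab')
  3 → (15, 'afadecadhab')
  4 → (11, 'afecafadecadhab')
  5 → (25, 'b')
  6 → (4, 'bfhebhfafecafadecadhab')
  7 → (8, 'bhfafecafadecadhab')
  8 → (20, 'cadhab')
  9 → (14, 'cafadecadhab')
  10 → (3, 'dbfhebhfafecafadecadhab')
  11 → (18, 'decadhab')
  12 → (0, 'dfhdbfhebhfafecafadecadhab')
  13 → (22, 'dhab')
  14 → (7, 'ebhfafecafadecadhab')
  15 → (19, 'ecadhab')
  16 → (13, 'ecafadecadhab')
  17 → (16, 'fadecadhab')
  18 → (10, 'fafecafadecadhab')
  19 → (12, 'fecafadecadhab')
  20 → (1, 'fhdbfhebhfafecafadecadhab')
  21 → (5, 'fhebhfafecafadecadhab')
  22 → (23, 'hab')
  23 → (2, 'hdbfhebhfafecafadecadhab')
  24 → (6, 'hebhfafecafadecadhab')
  25 → (9, 'hfafecafadecadhab')

SA = [24, 17, 21, 15, 11, 25, 4, 8, 20, 14, 3, 18, 0, 22, 7, 19, 13, 16, 10, 12, 1, 5, 23, 2, 6, 9]
rank  pair      lcp
   1  s[24:],s[17:]  1  'a'
   2  s[17:],s[21:]  2  'ad'
   3  s[21:],s[15:]  1  'a'
   4  s[15:],s[11:]  2  'af'
   5  s[11:],s[25:]  0  ''
   6  s[25:],s[4:]  1  'b'
   7  s[4:],s[8:]  1  'b'
   8  s[8:],s[20:]  0  ''
   9  s[20:],s[14:]  2  'ca'
  10  s[14:],s[3:]  0  ''
  11  s[3:],s[18:]  1  'd'
  12  s[18:],s[0:]  1  'd'
  13  s[0:],s[22:]  1  'd'
  14  s[22:],s[7:]  0  ''
  15  s[7:],s[19:]  1  'e'
  16  s[19:],s[13:]  3  'eca'
  17  s[13:],s[16:]  0  ''
  18  s[16:],s[10:]  2  'fa'
  19  s[10:],s[12:]  1  'f'
  20  s[12:],s[1:]  1  'f'
  21  s[1:],s[5:]  2  'fh'
  22  s[5:],s[23:]  0  ''
  23  s[23:],s[2:]  1  'h'
  24  s[2:],s[6:]  1  'h'
  25  s[6:],s[9:]  1  'h'

[0, 1, 2, 1, 2, 0, 1, 1, 0, 2, 0, 1, 1, 1, 0, 1, 3, 0, 2, 1, 1, 2, 0, 1, 1, 1]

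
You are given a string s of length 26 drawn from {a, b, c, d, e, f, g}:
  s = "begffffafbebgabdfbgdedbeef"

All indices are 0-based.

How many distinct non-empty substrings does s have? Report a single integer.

sorted suffixes:
  #0 SA[0]=13  'abdfbgdedbeef'
  #1 SA[1]=7  'afbebgabdfbgdedbeef'
  #2 SA[2]=14  'bdfbgdedbeef'
  #3 SA[3]=9  'bebgabdfbgdedbeef'
  #4 SA[4]=22  'beef'
  #5 SA[5]=0  'begffffafbebgabdfbgdedbeef'
  #6 SA[6]=11  'bgabdfbgdedbeef'
  #7 SA[7]=17  'bgdedbeef'
  #8 SA[8]=21  'dbeef'
  #9 SA[9]=19  'dedbeef'
  #10 SA[10]=15  'dfbgdedbeef'
  #11 SA[11]=10  'ebgabdfbgdedbeef'
  #12 SA[12]=20  'edbeef'
  #13 SA[13]=23  'eef'
  #14 SA[14]=24  'ef'
  #15 SA[15]=1  'egffffafbebgabdfbgdedbeef'
  #16 SA[16]=25  'f'
  #17 SA[17]=6  'fafbebgabdfbgdedbeef'
  #18 SA[18]=8  'fbebgabdfbgdedbeef'
  #19 SA[19]=16  'fbgdedbeef'
  #20 SA[20]=5  'ffafbebgabdfbgdedbeef'
  #21 SA[21]=4  'fffafbebgabdfbgdedbeef'
  #22 SA[22]=3  'ffffafbebgabdfbgdedbeef'
  #23 SA[23]=12  'gabdfbgdedbeef'
  #24 SA[24]=18  'gdedbeef'
  #25 SA[25]=2  'gffffafbebgabdfbgdedbeef'

SA = [13, 7, 14, 9, 22, 0, 11, 17, 21, 19, 15, 10, 20, 23, 24, 1, 25, 6, 8, 16, 5, 4, 3, 12, 18, 2]
i: (SA[i-1],SA[i]) lcp shared
  1: (13,7) 1 'a'
  2: (7,14) 0 ''
  3: (14,9) 1 'b'
  4: (9,22) 2 'be'
  5: (22,0) 2 'be'
  6: (0,11) 1 'b'
  7: (11,17) 2 'bg'
  8: (17,21) 0 ''
  9: (21,19) 1 'd'
  10: (19,15) 1 'd'
  11: (15,10) 0 ''
  12: (10,20) 1 'e'
  13: (20,23) 1 'e'
  14: (23,24) 1 'e'
  15: (24,1) 1 'e'
  16: (1,25) 0 ''
  17: (25,6) 1 'f'
  18: (6,8) 1 'f'
  19: (8,16) 2 'fb'
  20: (16,5) 1 'f'
  21: (5,4) 2 'ff'
  22: (4,3) 3 'fff'
  23: (3,12) 0 ''
  24: (12,18) 1 'g'
  25: (18,2) 1 'g'

n(n+1)/2 = 26·27/2 = 351
Σ LCP = 0 + 1 + 0 + 1 + 2 + 2 + 1 + 2 + 0 + 1 + 1 + 0 + 1 + 1 + 1 + 1 + 0 + 1 + 1 + 2 + 1 + 2 + 3 + 0 + 1 + 1 = 27
distinct = 351 − 27 = 324

324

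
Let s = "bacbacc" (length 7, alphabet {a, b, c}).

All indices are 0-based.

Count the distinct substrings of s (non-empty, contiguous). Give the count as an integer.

21

rank→(start, suffix):
  0 → (1, 'acbacc')
  1 → (4, 'acc')
  2 → (0, 'bacbacc')
  3 → (3, 'bacc')
  4 → (6, 'c')
  5 → (2, 'cbacc')
  6 → (5, 'cc')

SA = [1, 4, 0, 3, 6, 2, 5]
rank  pair      lcp
   1  s[1:],s[4:]  2  'ac'
   2  s[4:],s[0:]  0  ''
   3  s[0:],s[3:]  3  'bac'
   4  s[3:],s[6:]  0  ''
   5  s[6:],s[2:]  1  'c'
   6  s[2:],s[5:]  1  'c'

n(n+1)/2 = 7·8/2 = 28
Σ LCP = 0 + 2 + 0 + 3 + 0 + 1 + 1 = 7
distinct = 28 − 7 = 21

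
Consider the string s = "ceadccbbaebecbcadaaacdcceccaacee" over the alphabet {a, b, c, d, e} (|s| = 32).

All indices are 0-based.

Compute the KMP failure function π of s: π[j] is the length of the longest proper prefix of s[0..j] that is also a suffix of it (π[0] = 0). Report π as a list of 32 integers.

π[0] = 0
j=1 s[j]='e': π[1]=0 (border '')
j=2 s[j]='a': π[2]=0 (border '')
j=3 s[j]='d': π[3]=0 (border '')
j=4 s[j]='c': π[4]=1 (border 'c')
j=5 s[j]='c': k: 1→0; π[5]=1 (border 'c')
j=6 s[j]='b': k: 1→0; π[6]=0 (border '')
j=7 s[j]='b': π[7]=0 (border '')
j=8 s[j]='a': π[8]=0 (border '')
j=9 s[j]='e': π[9]=0 (border '')
j=10 s[j]='b': π[10]=0 (border '')
j=11 s[j]='e': π[11]=0 (border '')
j=12 s[j]='c': π[12]=1 (border 'c')
j=13 s[j]='b': k: 1→0; π[13]=0 (border '')
j=14 s[j]='c': π[14]=1 (border 'c')
j=15 s[j]='a': k: 1→0; π[15]=0 (border '')
j=16 s[j]='d': π[16]=0 (border '')
j=17 s[j]='a': π[17]=0 (border '')
j=18 s[j]='a': π[18]=0 (border '')
j=19 s[j]='a': π[19]=0 (border '')
j=20 s[j]='c': π[20]=1 (border 'c')
j=21 s[j]='d': k: 1→0; π[21]=0 (border '')
j=22 s[j]='c': π[22]=1 (border 'c')
j=23 s[j]='c': k: 1→0; π[23]=1 (border 'c')
j=24 s[j]='e': π[24]=2 (border 'ce')
j=25 s[j]='c': k: 2→0; π[25]=1 (border 'c')
j=26 s[j]='c': k: 1→0; π[26]=1 (border 'c')
j=27 s[j]='a': k: 1→0; π[27]=0 (border '')
j=28 s[j]='a': π[28]=0 (border '')
j=29 s[j]='c': π[29]=1 (border 'c')
j=30 s[j]='e': π[30]=2 (border 'ce')
j=31 s[j]='e': k: 2→0; π[31]=0 (border '')

[0, 0, 0, 0, 1, 1, 0, 0, 0, 0, 0, 0, 1, 0, 1, 0, 0, 0, 0, 0, 1, 0, 1, 1, 2, 1, 1, 0, 0, 1, 2, 0]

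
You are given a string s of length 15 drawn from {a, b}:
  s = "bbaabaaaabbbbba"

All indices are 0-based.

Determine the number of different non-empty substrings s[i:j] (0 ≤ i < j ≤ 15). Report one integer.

rank | idx | suffix
   0 |  14 | a
   1 |   5 | aaaabbbbba
   2 |   6 | aaabbbbba
   3 |   2 | aabaaaabbbbba
   4 |   7 | aabbbbba
   5 |   3 | abaaaabbbbba
   6 |   8 | abbbbba
   7 |  13 | ba
   8 |   4 | baaaabbbbba
   9 |   1 | baabaaaabbbbba
  10 |  12 | bba
  11 |   0 | bbaabaaaabbbbba
  12 |  11 | bbba
  13 |  10 | bbbba
  14 |   9 | bbbbba

SA = [14, 5, 6, 2, 7, 3, 8, 13, 4, 1, 12, 0, 11, 10, 9]
rank  pair      lcp
   1  s[14:],s[5:]  1  'a'
   2  s[5:],s[6:]  3  'aaa'
   3  s[6:],s[2:]  2  'aa'
   4  s[2:],s[7:]  3  'aab'
   5  s[7:],s[3:]  1  'a'
   6  s[3:],s[8:]  2  'ab'
   7  s[8:],s[13:]  0  ''
   8  s[13:],s[4:]  2  'ba'
   9  s[4:],s[1:]  3  'baa'
  10  s[1:],s[12:]  1  'b'
  11  s[12:],s[0:]  3  'bba'
  12  s[0:],s[11:]  2  'bb'
  13  s[11:],s[10:]  3  'bbb'
  14  s[10:],s[9:]  4  'bbbb'

n(n+1)/2 = 15·16/2 = 120
Σ LCP = 0 + 1 + 3 + 2 + 3 + 1 + 2 + 0 + 2 + 3 + 1 + 3 + 2 + 3 + 4 = 30
distinct = 120 − 30 = 90

90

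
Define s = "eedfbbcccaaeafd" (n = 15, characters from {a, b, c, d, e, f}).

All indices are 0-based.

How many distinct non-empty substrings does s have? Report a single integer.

rank | idx | suffix
   0 |   9 | aaeafd
   1 |  10 | aeafd
   2 |  12 | afd
   3 |   4 | bbcccaaeafd
   4 |   5 | bcccaaeafd
   5 |   8 | caaeafd
   6 |   7 | ccaaeafd
   7 |   6 | cccaaeafd
   8 |  14 | d
   9 |   2 | dfbbcccaaeafd
  10 |  11 | eafd
  11 |   1 | edfbbcccaaeafd
  12 |   0 | eedfbbcccaaeafd
  13 |   3 | fbbcccaaeafd
  14 |  13 | fd

SA = [9, 10, 12, 4, 5, 8, 7, 6, 14, 2, 11, 1, 0, 3, 13]
[i] adj suffixes → lcp
  [1] 9/10 → 1 ('a')
  [2] 10/12 → 1 ('a')
  [3] 12/4 → 0 ('')
  [4] 4/5 → 1 ('b')
  [5] 5/8 → 0 ('')
  [6] 8/7 → 1 ('c')
  [7] 7/6 → 2 ('cc')
  [8] 6/14 → 0 ('')
  [9] 14/2 → 1 ('d')
  [10] 2/11 → 0 ('')
  [11] 11/1 → 1 ('e')
  [12] 1/0 → 1 ('e')
  [13] 0/3 → 0 ('')
  [14] 3/13 → 1 ('f')

n(n+1)/2 = 15·16/2 = 120
Σ LCP = 0 + 1 + 1 + 0 + 1 + 0 + 1 + 2 + 0 + 1 + 0 + 1 + 1 + 0 + 1 = 10
distinct = 120 − 10 = 110

110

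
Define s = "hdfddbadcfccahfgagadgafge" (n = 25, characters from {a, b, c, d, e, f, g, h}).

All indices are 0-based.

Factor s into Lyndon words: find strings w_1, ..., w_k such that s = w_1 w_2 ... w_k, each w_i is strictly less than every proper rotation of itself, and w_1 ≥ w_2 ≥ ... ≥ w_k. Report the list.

["h", "df", "d", "d", "b", "adcfccahfgagadgafge"]

emit factor 1: 'h' (i=0, period=1)
emit factor 2: 'df' (i=1, period=2)
emit factor 3: 'd' (i=3, period=1)
emit factor 4: 'd' (i=4, period=1)
emit factor 5: 'b' (i=5, period=1)
emit factor 6: 'adcfccahfgagadgafge' (i=6, period=19)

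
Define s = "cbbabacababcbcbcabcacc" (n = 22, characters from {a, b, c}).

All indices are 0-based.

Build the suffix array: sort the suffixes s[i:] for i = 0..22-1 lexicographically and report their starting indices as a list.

[7, 3, 16, 9, 5, 19, 2, 8, 4, 1, 14, 17, 12, 10, 21, 6, 15, 18, 0, 13, 11, 20]

rank | idx | suffix
   0 |   7 | ababcbcbcabcacc
   1 |   3 | abacababcbcbcabcacc
   2 |  16 | abcacc
   3 |   9 | abcbcbcabcacc
   4 |   5 | acababcbcbcabcacc
   5 |  19 | acc
   6 |   2 | babacababcbcbcabcacc
   7 |   8 | babcbcbcabcacc
   8 |   4 | bacababcbcbcabcacc
   9 |   1 | bbabacababcbcbcabcacc
  10 |  14 | bcabcacc
  11 |  17 | bcacc
  12 |  12 | bcbcabcacc
  13 |  10 | bcbcbcabcacc
  14 |  21 | c
  15 |   6 | cababcbcbcabcacc
  16 |  15 | cabcacc
  17 |  18 | cacc
  18 |   0 | cbbabacababcbcbcabcacc
  19 |  13 | cbcabcacc
  20 |  11 | cbcbcabcacc
  21 |  20 | cc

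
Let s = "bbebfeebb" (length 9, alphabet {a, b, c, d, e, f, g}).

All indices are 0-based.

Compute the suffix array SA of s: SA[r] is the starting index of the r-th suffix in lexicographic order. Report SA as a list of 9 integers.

[8, 7, 0, 1, 3, 6, 2, 5, 4]

rank→(start, suffix):
  0 → (8, 'b')
  1 → (7, 'bb')
  2 → (0, 'bbebfeebb')
  3 → (1, 'bebfeebb')
  4 → (3, 'bfeebb')
  5 → (6, 'ebb')
  6 → (2, 'ebfeebb')
  7 → (5, 'eebb')
  8 → (4, 'feebb')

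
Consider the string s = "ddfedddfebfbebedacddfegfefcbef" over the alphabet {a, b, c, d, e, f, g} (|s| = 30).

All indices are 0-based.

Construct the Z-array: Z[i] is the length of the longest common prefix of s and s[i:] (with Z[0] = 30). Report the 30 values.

[30, 1, 0, 0, 2, 4, 1, 0, 0, 0, 0, 0, 0, 0, 0, 1, 0, 0, 4, 1, 0, 0, 0, 0, 0, 0, 0, 0, 0, 0]

Z[0]=30
i=1: i≥r, start 0; Z[1]=1 extend→box=[1,2)
i=2: i≥r, start 0; Z[2]=0
i=3: i≥r, start 0; Z[3]=0
i=4: i≥r, start 0; Z[4]=2 extend→box=[4,6)
i=5: min(r-i=1, Z[1]=1)=1; Z[5]=4 extend→box=[5,9)
i=6: min(r-i=3, Z[1]=1)=1; Z[6]=1
i=7: min(r-i=2, Z[2]=0)=0; Z[7]=0
i=8: min(r-i=1, Z[3]=0)=0; Z[8]=0
i=9: i≥r, start 0; Z[9]=0
i=10: i≥r, start 0; Z[10]=0
i=11: i≥r, start 0; Z[11]=0
i=12: i≥r, start 0; Z[12]=0
i=13: i≥r, start 0; Z[13]=0
i=14: i≥r, start 0; Z[14]=0
i=15: i≥r, start 0; Z[15]=1 extend→box=[15,16)
i=16: i≥r, start 0; Z[16]=0
i=17: i≥r, start 0; Z[17]=0
i=18: i≥r, start 0; Z[18]=4 extend→box=[18,22)
i=19: min(r-i=3, Z[1]=1)=1; Z[19]=1
i=20: min(r-i=2, Z[2]=0)=0; Z[20]=0
i=21: min(r-i=1, Z[3]=0)=0; Z[21]=0
i=22: i≥r, start 0; Z[22]=0
i=23: i≥r, start 0; Z[23]=0
i=24: i≥r, start 0; Z[24]=0
i=25: i≥r, start 0; Z[25]=0
i=26: i≥r, start 0; Z[26]=0
i=27: i≥r, start 0; Z[27]=0
i=28: i≥r, start 0; Z[28]=0
i=29: i≥r, start 0; Z[29]=0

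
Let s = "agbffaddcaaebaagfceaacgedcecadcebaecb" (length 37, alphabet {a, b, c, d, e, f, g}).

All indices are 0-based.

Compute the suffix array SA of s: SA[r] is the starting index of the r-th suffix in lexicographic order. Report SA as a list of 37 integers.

[19, 9, 13, 20, 28, 5, 10, 33, 0, 14, 36, 12, 32, 2, 8, 27, 35, 17, 30, 25, 21, 7, 29, 24, 6, 18, 11, 31, 26, 34, 23, 4, 16, 3, 1, 22, 15]

rank→(start, suffix):
  0 → (19, 'aacgedcecadcebaecb')
  1 → (9, 'aaebaagfceaacgedcecadcebaecb')
  2 → (13, 'aagfceaacgedcecadcebaecb')
  3 → (20, 'acgedcecadcebaecb')
  4 → (28, 'adcebaecb')
  5 → (5, 'addcaaebaagfceaacgedcecadcebaecb')
  6 → (10, 'aebaagfceaacgedcecadcebaecb')
  7 → (33, 'aecb')
  8 → (0, 'agbffaddcaaebaagfceaacgedcecadcebaecb')
  9 → (14, 'agfceaacgedcecadcebaecb')
  10 → (36, 'b')
  11 → (12, 'baagfceaacgedcecadcebaecb')
  12 → (32, 'baecb')
  13 → (2, 'bffaddcaaebaagfceaacgedcecadcebaecb')
  14 → (8, 'caaebaagfceaacgedcecadcebaecb')
  15 → (27, 'cadcebaecb')
  16 → (35, 'cb')
  17 → (17, 'ceaacgedcecadcebaecb')
  18 → (30, 'cebaecb')
  19 → (25, 'cecadcebaecb')
  20 → (21, 'cgedcecadcebaecb')
  21 → (7, 'dcaaebaagfceaacgedcecadcebaecb')
  22 → (29, 'dcebaecb')
  23 → (24, 'dcecadcebaecb')
  24 → (6, 'ddcaaebaagfceaacgedcecadcebaecb')
  25 → (18, 'eaacgedcecadcebaecb')
  26 → (11, 'ebaagfceaacgedcecadcebaecb')
  27 → (31, 'ebaecb')
  28 → (26, 'ecadcebaecb')
  29 → (34, 'ecb')
  30 → (23, 'edcecadcebaecb')
  31 → (4, 'faddcaaebaagfceaacgedcecadcebaecb')
  32 → (16, 'fceaacgedcecadcebaecb')
  33 → (3, 'ffaddcaaebaagfceaacgedcecadcebaecb')
  34 → (1, 'gbffaddcaaebaagfceaacgedcecadcebaecb')
  35 → (22, 'gedcecadcebaecb')
  36 → (15, 'gfceaacgedcecadcebaecb')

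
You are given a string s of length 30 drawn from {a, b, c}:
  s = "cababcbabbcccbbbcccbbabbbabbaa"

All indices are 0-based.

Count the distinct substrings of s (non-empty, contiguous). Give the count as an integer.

390

sorted suffixes:
  #0 SA[0]=29  'a'
  #1 SA[1]=28  'aa'
  #2 SA[2]=1  'ababcbabbcccbbbcccbbabbbabbaa'
  #3 SA[3]=25  'abbaa'
  #4 SA[4]=21  'abbbabbaa'
  #5 SA[5]=7  'abbcccbbbcccbbabbbabbaa'
  #6 SA[6]=3  'abcbabbcccbbbcccbbabbbabbaa'
  #7 SA[7]=27  'baa'
  #8 SA[8]=24  'babbaa'
  #9 SA[9]=20  'babbbabbaa'
  #10 SA[10]=6  'babbcccbbbcccbbabbbabbaa'
  #11 SA[11]=2  'babcbabbcccbbbcccbbabbbabbaa'
  #12 SA[12]=26  'bbaa'
  #13 SA[13]=23  'bbabbaa'
  #14 SA[14]=19  'bbabbbabbaa'
  #15 SA[15]=22  'bbbabbaa'
  #16 SA[16]=13  'bbbcccbbabbbabbaa'
  #17 SA[17]=14  'bbcccbbabbbabbaa'
  #18 SA[18]=8  'bbcccbbbcccbbabbbabbaa'
  #19 SA[19]=4  'bcbabbcccbbbcccbbabbbabbaa'
  #20 SA[20]=15  'bcccbbabbbabbaa'
  #21 SA[21]=9  'bcccbbbcccbbabbbabbaa'
  #22 SA[22]=0  'cababcbabbcccbbbcccbbabbbabbaa'
  #23 SA[23]=5  'cbabbcccbbbcccbbabbbabbaa'
  #24 SA[24]=18  'cbbabbbabbaa'
  #25 SA[25]=12  'cbbbcccbbabbbabbaa'
  #26 SA[26]=17  'ccbbabbbabbaa'
  #27 SA[27]=11  'ccbbbcccbbabbbabbaa'
  #28 SA[28]=16  'cccbbabbbabbaa'
  #29 SA[29]=10  'cccbbbcccbbabbbabbaa'

SA = [29, 28, 1, 25, 21, 7, 3, 27, 24, 20, 6, 2, 26, 23, 19, 22, 13, 14, 8, 4, 15, 9, 0, 5, 18, 12, 17, 11, 16, 10]
rank  pair      lcp
   1  s[29:],s[28:]  1  'a'
   2  s[28:],s[1:]  1  'a'
   3  s[1:],s[25:]  2  'ab'
   4  s[25:],s[21:]  3  'abb'
   5  s[21:],s[7:]  3  'abb'
   6  s[7:],s[3:]  2  'ab'
   7  s[3:],s[27:]  0  ''
   8  s[27:],s[24:]  2  'ba'
   9  s[24:],s[20:]  4  'babb'
  10  s[20:],s[6:]  4  'babb'
  11  s[6:],s[2:]  3  'bab'
  12  s[2:],s[26:]  1  'b'
  13  s[26:],s[23:]  3  'bba'
  14  s[23:],s[19:]  5  'bbabb'
  15  s[19:],s[22:]  2  'bb'
  16  s[22:],s[13:]  3  'bbb'
  17  s[13:],s[14:]  2  'bb'
  18  s[14:],s[8:]  7  'bbcccbb'
  19  s[8:],s[4:]  1  'b'
  20  s[4:],s[15:]  2  'bc'
  21  s[15:],s[9:]  6  'bcccbb'
  22  s[9:],s[0:]  0  ''
  23  s[0:],s[5:]  1  'c'
  24  s[5:],s[18:]  2  'cb'
  25  s[18:],s[12:]  3  'cbb'
  26  s[12:],s[17:]  1  'c'
  27  s[17:],s[11:]  4  'ccbb'
  28  s[11:],s[16:]  2  'cc'
  29  s[16:],s[10:]  5  'cccbb'

n(n+1)/2 = 30·31/2 = 465
Σ LCP = 0 + 1 + 1 + 2 + 3 + 3 + 2 + 0 + 2 + 4 + 4 + 3 + 1 + 3 + 5 + 2 + 3 + 2 + 7 + 1 + 2 + 6 + 0 + 1 + 2 + 3 + 1 + 4 + 2 + 5 = 75
distinct = 465 − 75 = 390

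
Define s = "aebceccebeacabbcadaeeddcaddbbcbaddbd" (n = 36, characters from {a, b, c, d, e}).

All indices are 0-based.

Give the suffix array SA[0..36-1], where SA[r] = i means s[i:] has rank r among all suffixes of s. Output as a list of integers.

[12, 10, 16, 24, 31, 0, 18, 30, 13, 27, 14, 28, 2, 34, 8, 11, 15, 23, 29, 5, 6, 3, 35, 17, 26, 33, 22, 25, 32, 21, 9, 1, 7, 4, 20, 19]

rank | idx | suffix
   0 |  12 | abbcadaeeddcaddbbcbaddbd
   1 |  10 | acabbcadaeeddcaddbbcbaddbd
   2 |  16 | adaeeddcaddbbcbaddbd
   3 |  24 | addbbcbaddbd
   4 |  31 | addbd
   5 |   0 | aebceccebeacabbcadaeeddcaddbbcbaddbd
   6 |  18 | aeeddcaddbbcbaddbd
   7 |  30 | baddbd
   8 |  13 | bbcadaeeddcaddbbcbaddbd
   9 |  27 | bbcbaddbd
  10 |  14 | bcadaeeddcaddbbcbaddbd
  11 |  28 | bcbaddbd
  12 |   2 | bceccebeacabbcadaeeddcaddbbcbaddbd
  13 |  34 | bd
  14 |   8 | beacabbcadaeeddcaddbbcbaddbd
  15 |  11 | cabbcadaeeddcaddbbcbaddbd
  16 |  15 | cadaeeddcaddbbcbaddbd
  17 |  23 | caddbbcbaddbd
  18 |  29 | cbaddbd
  19 |   5 | ccebeacabbcadaeeddcaddbbcbaddbd
  20 |   6 | cebeacabbcadaeeddcaddbbcbaddbd
  21 |   3 | ceccebeacabbcadaeeddcaddbbcbaddbd
  22 |  35 | d
  23 |  17 | daeeddcaddbbcbaddbd
  24 |  26 | dbbcbaddbd
  25 |  33 | dbd
  26 |  22 | dcaddbbcbaddbd
  27 |  25 | ddbbcbaddbd
  28 |  32 | ddbd
  29 |  21 | ddcaddbbcbaddbd
  30 |   9 | eacabbcadaeeddcaddbbcbaddbd
  31 |   1 | ebceccebeacabbcadaeeddcaddbbcbaddbd
  32 |   7 | ebeacabbcadaeeddcaddbbcbaddbd
  33 |   4 | eccebeacabbcadaeeddcaddbbcbaddbd
  34 |  20 | eddcaddbbcbaddbd
  35 |  19 | eeddcaddbbcbaddbd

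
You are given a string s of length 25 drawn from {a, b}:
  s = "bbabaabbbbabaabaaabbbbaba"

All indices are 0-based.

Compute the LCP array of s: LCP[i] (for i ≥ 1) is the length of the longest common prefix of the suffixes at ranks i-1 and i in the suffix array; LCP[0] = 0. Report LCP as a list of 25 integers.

sorted suffixes:
  #0 SA[0]=24  'a'
  #1 SA[1]=15  'aaabbbbaba'
  #2 SA[2]=12  'aabaaabbbbaba'
  #3 SA[3]=16  'aabbbbaba'
  #4 SA[4]=4  'aabbbbabaabaaabbbbaba'
  #5 SA[5]=22  'aba'
  #6 SA[6]=13  'abaaabbbbaba'
  #7 SA[7]=10  'abaabaaabbbbaba'
  #8 SA[8]=2  'abaabbbbabaabaaabbbbaba'
  #9 SA[9]=17  'abbbbaba'
  #10 SA[10]=5  'abbbbabaabaaabbbbaba'
  #11 SA[11]=23  'ba'
  #12 SA[12]=14  'baaabbbbaba'
  #13 SA[13]=11  'baabaaabbbbaba'
  #14 SA[14]=3  'baabbbbabaabaaabbbbaba'
  #15 SA[15]=21  'baba'
  #16 SA[16]=9  'babaabaaabbbbaba'
  #17 SA[17]=1  'babaabbbbabaabaaabbbbaba'
  #18 SA[18]=20  'bbaba'
  #19 SA[19]=8  'bbabaabaaabbbbaba'
  #20 SA[20]=0  'bbabaabbbbabaabaaabbbbaba'
  #21 SA[21]=19  'bbbaba'
  #22 SA[22]=7  'bbbabaabaaabbbbaba'
  #23 SA[23]=18  'bbbbaba'
  #24 SA[24]=6  'bbbbabaabaaabbbbaba'

SA = [24, 15, 12, 16, 4, 22, 13, 10, 2, 17, 5, 23, 14, 11, 3, 21, 9, 1, 20, 8, 0, 19, 7, 18, 6]
[i] adj suffixes → lcp
  [1] 24/15 → 1 ('a')
  [2] 15/12 → 2 ('aa')
  [3] 12/16 → 3 ('aab')
  [4] 16/4 → 9 ('aabbbbaba')
  [5] 4/22 → 1 ('a')
  [6] 22/13 → 3 ('aba')
  [7] 13/10 → 4 ('abaa')
  [8] 10/2 → 5 ('abaab')
  [9] 2/17 → 2 ('ab')
  [10] 17/5 → 8 ('abbbbaba')
  [11] 5/23 → 0 ('')
  [12] 23/14 → 2 ('ba')
  [13] 14/11 → 3 ('baa')
  [14] 11/3 → 4 ('baab')
  [15] 3/21 → 2 ('ba')
  [16] 21/9 → 4 ('baba')
  [17] 9/1 → 6 ('babaab')
  [18] 1/20 → 1 ('b')
  [19] 20/8 → 5 ('bbaba')
  [20] 8/0 → 7 ('bbabaab')
  [21] 0/19 → 2 ('bb')
  [22] 19/7 → 6 ('bbbaba')
  [23] 7/18 → 3 ('bbb')
  [24] 18/6 → 7 ('bbbbaba')

[0, 1, 2, 3, 9, 1, 3, 4, 5, 2, 8, 0, 2, 3, 4, 2, 4, 6, 1, 5, 7, 2, 6, 3, 7]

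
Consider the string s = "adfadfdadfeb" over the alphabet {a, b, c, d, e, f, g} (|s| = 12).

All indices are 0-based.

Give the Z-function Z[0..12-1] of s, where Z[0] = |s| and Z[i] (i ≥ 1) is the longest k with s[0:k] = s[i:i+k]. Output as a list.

[12, 0, 0, 3, 0, 0, 0, 3, 0, 0, 0, 0]

Z[0]=12
i=1: outside box; Z[1]=0
i=2: outside box; Z[2]=0
i=3: outside box; Z[3]=3 scan→box=[3,6)
i=4: min(r-i=2, Z[1]=0)=0; Z[4]=0
i=5: min(r-i=1, Z[2]=0)=0; Z[5]=0
i=6: outside box; Z[6]=0
i=7: outside box; Z[7]=3 scan→box=[7,10)
i=8: min(r-i=2, Z[1]=0)=0; Z[8]=0
i=9: min(r-i=1, Z[2]=0)=0; Z[9]=0
i=10: outside box; Z[10]=0
i=11: outside box; Z[11]=0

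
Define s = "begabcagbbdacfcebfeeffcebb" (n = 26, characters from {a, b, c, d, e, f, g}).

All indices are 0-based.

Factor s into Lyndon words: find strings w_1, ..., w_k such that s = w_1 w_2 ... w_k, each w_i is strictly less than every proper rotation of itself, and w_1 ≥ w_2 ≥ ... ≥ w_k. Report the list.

emit factor 1: 'beg' (i=0, period=3)
emit factor 2: 'abcagbbdacfcebfeeffcebb' (i=3, period=23)

["beg", "abcagbbdacfcebfeeffcebb"]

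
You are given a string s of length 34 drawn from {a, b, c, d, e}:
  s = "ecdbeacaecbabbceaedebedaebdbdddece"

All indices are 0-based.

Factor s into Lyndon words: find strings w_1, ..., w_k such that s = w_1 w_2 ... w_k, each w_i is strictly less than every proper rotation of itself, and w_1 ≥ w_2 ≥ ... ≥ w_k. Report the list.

emit factor 1: 'e' (i=0, period=1)
emit factor 2: 'cd' (i=1, period=2)
emit factor 3: 'be' (i=3, period=2)
emit factor 4: 'acaecb' (i=5, period=6)
emit factor 5: 'abbceaedebedaebdbdddece' (i=11, period=23)

["e", "cd", "be", "acaecb", "abbceaedebedaebdbdddece"]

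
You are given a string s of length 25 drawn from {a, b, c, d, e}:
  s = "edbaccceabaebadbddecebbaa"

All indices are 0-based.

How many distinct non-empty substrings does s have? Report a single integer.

298

rank | idx | suffix
   0 |  24 | a
   1 |  23 | aa
   2 |   8 | abaebadbddecebbaa
   3 |   3 | accceabaebadbddecebbaa
   4 |  13 | adbddecebbaa
   5 |  10 | aebadbddecebbaa
   6 |  22 | baa
   7 |   2 | baccceabaebadbddecebbaa
   8 |  12 | badbddecebbaa
   9 |   9 | baebadbddecebbaa
  10 |  21 | bbaa
  11 |  15 | bddecebbaa
  12 |   4 | ccceabaebadbddecebbaa
  13 |   5 | cceabaebadbddecebbaa
  14 |   6 | ceabaebadbddecebbaa
  15 |  19 | cebbaa
  16 |   1 | dbaccceabaebadbddecebbaa
  17 |  14 | dbddecebbaa
  18 |  16 | ddecebbaa
  19 |  17 | decebbaa
  20 |   7 | eabaebadbddecebbaa
  21 |  11 | ebadbddecebbaa
  22 |  20 | ebbaa
  23 |  18 | ecebbaa
  24 |   0 | edbaccceabaebadbddecebbaa

SA = [24, 23, 8, 3, 13, 10, 22, 2, 12, 9, 21, 15, 4, 5, 6, 19, 1, 14, 16, 17, 7, 11, 20, 18, 0]
i: (SA[i-1],SA[i]) lcp shared
  1: (24,23) 1 'a'
  2: (23,8) 1 'a'
  3: (8,3) 1 'a'
  4: (3,13) 1 'a'
  5: (13,10) 1 'a'
  6: (10,22) 0 ''
  7: (22,2) 2 'ba'
  8: (2,12) 2 'ba'
  9: (12,9) 2 'ba'
  10: (9,21) 1 'b'
  11: (21,15) 1 'b'
  12: (15,4) 0 ''
  13: (4,5) 2 'cc'
  14: (5,6) 1 'c'
  15: (6,19) 2 'ce'
  16: (19,1) 0 ''
  17: (1,14) 2 'db'
  18: (14,16) 1 'd'
  19: (16,17) 1 'd'
  20: (17,7) 0 ''
  21: (7,11) 1 'e'
  22: (11,20) 2 'eb'
  23: (20,18) 1 'e'
  24: (18,0) 1 'e'

n(n+1)/2 = 25·26/2 = 325
Σ LCP = 0 + 1 + 1 + 1 + 1 + 1 + 0 + 2 + 2 + 2 + 1 + 1 + 0 + 2 + 1 + 2 + 0 + 2 + 1 + 1 + 0 + 1 + 2 + 1 + 1 = 27
distinct = 325 − 27 = 298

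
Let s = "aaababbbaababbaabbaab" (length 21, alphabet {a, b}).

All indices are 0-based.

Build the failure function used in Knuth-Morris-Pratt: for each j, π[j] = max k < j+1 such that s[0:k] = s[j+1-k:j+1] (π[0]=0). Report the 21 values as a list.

[0, 1, 2, 0, 1, 0, 0, 0, 1, 2, 0, 1, 0, 0, 1, 2, 0, 0, 1, 2, 0]

π[0] = 0
j=1 s[j]='a': π[1]=1 (border 'a')
j=2 s[j]='a': π[2]=2 (border 'aa')
j=3 s[j]='b': k: 2→1→0; π[3]=0 (border '')
j=4 s[j]='a': π[4]=1 (border 'a')
j=5 s[j]='b': k: 1→0; π[5]=0 (border '')
j=6 s[j]='b': π[6]=0 (border '')
j=7 s[j]='b': π[7]=0 (border '')
j=8 s[j]='a': π[8]=1 (border 'a')
j=9 s[j]='a': π[9]=2 (border 'aa')
j=10 s[j]='b': k: 2→1→0; π[10]=0 (border '')
j=11 s[j]='a': π[11]=1 (border 'a')
j=12 s[j]='b': k: 1→0; π[12]=0 (border '')
j=13 s[j]='b': π[13]=0 (border '')
j=14 s[j]='a': π[14]=1 (border 'a')
j=15 s[j]='a': π[15]=2 (border 'aa')
j=16 s[j]='b': k: 2→1→0; π[16]=0 (border '')
j=17 s[j]='b': π[17]=0 (border '')
j=18 s[j]='a': π[18]=1 (border 'a')
j=19 s[j]='a': π[19]=2 (border 'aa')
j=20 s[j]='b': k: 2→1→0; π[20]=0 (border '')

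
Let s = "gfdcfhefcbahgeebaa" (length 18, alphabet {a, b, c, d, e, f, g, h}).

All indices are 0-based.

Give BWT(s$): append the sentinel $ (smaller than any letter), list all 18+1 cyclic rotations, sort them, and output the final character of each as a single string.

rank  rotation             last
    0  $gfdcfhefcbahgeebaa  a
    1  a$gfdcfhefcbahgeeba  a
    2  aa$gfdcfhefcbahgeeb  b
    3  ahgeebaa$gfdcfhefcb  b
    4  baa$gfdcfhefcbahgee  e
    5  bahgeebaa$gfdcfhefc  c
    6  cbahgeebaa$gfdcfhef  f
    7  cfhefcbahgeebaa$gfd  d
    8  dcfhefcbahgeebaa$gf  f
    9  ebaa$gfdcfhefcbahge  e
   10  eebaa$gfdcfhefcbahg  g
   11  efcbahgeebaa$gfdcfh  h
   12  fcbahgeebaa$gfdcfhe  e
   13  fdcfhefcbahgeebaa$g  g
   14  fhefcbahgeebaa$gfdc  c
   15  geebaa$gfdcfhefcbah  h
   16  gfdcfhefcbahgeebaa$  $
   17  hefcbahgeebaa$gfdcf  f
   18  hgeebaa$gfdcfhefcba  a

aabbecfdfeghegch$fa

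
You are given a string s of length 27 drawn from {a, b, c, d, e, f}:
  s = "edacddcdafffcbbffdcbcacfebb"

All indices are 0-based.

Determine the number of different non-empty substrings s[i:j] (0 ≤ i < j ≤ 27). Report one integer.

349

sorted suffixes:
  #0 SA[0]=2  'acddcdafffcbbffdcbcacfebb'
  #1 SA[1]=21  'acfebb'
  #2 SA[2]=8  'afffcbbffdcbcacfebb'
  #3 SA[3]=26  'b'
  #4 SA[4]=25  'bb'
  #5 SA[5]=13  'bbffdcbcacfebb'
  #6 SA[6]=19  'bcacfebb'
  #7 SA[7]=14  'bffdcbcacfebb'
  #8 SA[8]=20  'cacfebb'
  #9 SA[9]=12  'cbbffdcbcacfebb'
  #10 SA[10]=18  'cbcacfebb'
  #11 SA[11]=6  'cdafffcbbffdcbcacfebb'
  #12 SA[12]=3  'cddcdafffcbbffdcbcacfebb'
  #13 SA[13]=22  'cfebb'
  #14 SA[14]=1  'dacddcdafffcbbffdcbcacfebb'
  #15 SA[15]=7  'dafffcbbffdcbcacfebb'
  #16 SA[16]=17  'dcbcacfebb'
  #17 SA[17]=5  'dcdafffcbbffdcbcacfebb'
  #18 SA[18]=4  'ddcdafffcbbffdcbcacfebb'
  #19 SA[19]=24  'ebb'
  #20 SA[20]=0  'edacddcdafffcbbffdcbcacfebb'
  #21 SA[21]=11  'fcbbffdcbcacfebb'
  #22 SA[22]=16  'fdcbcacfebb'
  #23 SA[23]=23  'febb'
  #24 SA[24]=10  'ffcbbffdcbcacfebb'
  #25 SA[25]=15  'ffdcbcacfebb'
  #26 SA[26]=9  'fffcbbffdcbcacfebb'

SA = [2, 21, 8, 26, 25, 13, 19, 14, 20, 12, 18, 6, 3, 22, 1, 7, 17, 5, 4, 24, 0, 11, 16, 23, 10, 15, 9]
i: (SA[i-1],SA[i]) lcp shared
  1: (2,21) 2 'ac'
  2: (21,8) 1 'a'
  3: (8,26) 0 ''
  4: (26,25) 1 'b'
  5: (25,13) 2 'bb'
  6: (13,19) 1 'b'
  7: (19,14) 1 'b'
  8: (14,20) 0 ''
  9: (20,12) 1 'c'
  10: (12,18) 2 'cb'
  11: (18,6) 1 'c'
  12: (6,3) 2 'cd'
  13: (3,22) 1 'c'
  14: (22,1) 0 ''
  15: (1,7) 2 'da'
  16: (7,17) 1 'd'
  17: (17,5) 2 'dc'
  18: (5,4) 1 'd'
  19: (4,24) 0 ''
  20: (24,0) 1 'e'
  21: (0,11) 0 ''
  22: (11,16) 1 'f'
  23: (16,23) 1 'f'
  24: (23,10) 1 'f'
  25: (10,15) 2 'ff'
  26: (15,9) 2 'ff'

n(n+1)/2 = 27·28/2 = 378
Σ LCP = 0 + 2 + 1 + 0 + 1 + 2 + 1 + 1 + 0 + 1 + 2 + 1 + 2 + 1 + 0 + 2 + 1 + 2 + 1 + 0 + 1 + 0 + 1 + 1 + 1 + 2 + 2 = 29
distinct = 378 − 29 = 349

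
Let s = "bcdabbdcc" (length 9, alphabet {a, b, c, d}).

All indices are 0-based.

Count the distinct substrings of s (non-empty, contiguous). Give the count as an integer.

40

rank→(start, suffix):
  0 → (3, 'abbdcc')
  1 → (4, 'bbdcc')
  2 → (0, 'bcdabbdcc')
  3 → (5, 'bdcc')
  4 → (8, 'c')
  5 → (7, 'cc')
  6 → (1, 'cdabbdcc')
  7 → (2, 'dabbdcc')
  8 → (6, 'dcc')

SA = [3, 4, 0, 5, 8, 7, 1, 2, 6]
[i] adj suffixes → lcp
  [1] 3/4 → 0 ('')
  [2] 4/0 → 1 ('b')
  [3] 0/5 → 1 ('b')
  [4] 5/8 → 0 ('')
  [5] 8/7 → 1 ('c')
  [6] 7/1 → 1 ('c')
  [7] 1/2 → 0 ('')
  [8] 2/6 → 1 ('d')

n(n+1)/2 = 9·10/2 = 45
Σ LCP = 0 + 0 + 1 + 1 + 0 + 1 + 1 + 0 + 1 = 5
distinct = 45 − 5 = 40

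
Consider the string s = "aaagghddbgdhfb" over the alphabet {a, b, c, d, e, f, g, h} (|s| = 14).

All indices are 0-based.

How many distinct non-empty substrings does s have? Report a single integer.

96

rank→(start, suffix):
  0 → (0, 'aaagghddbgdhfb')
  1 → (1, 'aagghddbgdhfb')
  2 → (2, 'agghddbgdhfb')
  3 → (13, 'b')
  4 → (8, 'bgdhfb')
  5 → (7, 'dbgdhfb')
  6 → (6, 'ddbgdhfb')
  7 → (10, 'dhfb')
  8 → (12, 'fb')
  9 → (9, 'gdhfb')
  10 → (3, 'gghddbgdhfb')
  11 → (4, 'ghddbgdhfb')
  12 → (5, 'hddbgdhfb')
  13 → (11, 'hfb')

SA = [0, 1, 2, 13, 8, 7, 6, 10, 12, 9, 3, 4, 5, 11]
i: (SA[i-1],SA[i]) lcp shared
  1: (0,1) 2 'aa'
  2: (1,2) 1 'a'
  3: (2,13) 0 ''
  4: (13,8) 1 'b'
  5: (8,7) 0 ''
  6: (7,6) 1 'd'
  7: (6,10) 1 'd'
  8: (10,12) 0 ''
  9: (12,9) 0 ''
  10: (9,3) 1 'g'
  11: (3,4) 1 'g'
  12: (4,5) 0 ''
  13: (5,11) 1 'h'

n(n+1)/2 = 14·15/2 = 105
Σ LCP = 0 + 2 + 1 + 0 + 1 + 0 + 1 + 1 + 0 + 0 + 1 + 1 + 0 + 1 = 9
distinct = 105 − 9 = 96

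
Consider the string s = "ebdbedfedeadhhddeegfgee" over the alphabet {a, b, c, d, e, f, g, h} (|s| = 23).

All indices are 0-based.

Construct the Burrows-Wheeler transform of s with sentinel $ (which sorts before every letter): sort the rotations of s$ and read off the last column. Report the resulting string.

eeedbhedeaed$fbgdedgfehd

rank  rotation                  last
    0  $ebdbedfedeadhhddeegfgee  e
    1  adhhddeegfgee$ebdbedfede  e
    2  bdbedfedeadhhddeegfgee$e  e
    3  bedfedeadhhddeegfgee$ebd  d
    4  dbedfedeadhhddeegfgee$eb  b
    5  ddeegfgee$ebdbedfedeadhh  h
    6  deadhhddeegfgee$ebdbedfe  e
    7  deegfgee$ebdbedfedeadhhd  d
    8  dfedeadhhddeegfgee$ebdbe  e
    9  dhhddeegfgee$ebdbedfedea  a
   10  e$ebdbedfedeadhhddeegfge  e
   11  eadhhddeegfgee$ebdbedfed  d
   12  ebdbedfedeadhhddeegfgee$  $
   13  edeadhhddeegfgee$ebdbedf  f
   14  edfedeadhhddeegfgee$ebdb  b
   15  ee$ebdbedfedeadhhddeegfg  g
   16  eegfgee$ebdbedfedeadhhdd  d
   17  egfgee$ebdbedfedeadhhdde  e
   18  fedeadhhddeegfgee$ebdbed  d
   19  fgee$ebdbedfedeadhhddeeg  g
   20  gee$ebdbedfedeadhhddeegf  f
   21  gfgee$ebdbedfedeadhhddee  e
   22  hddeegfgee$ebdbedfedeadh  h
   23  hhddeegfgee$ebdbedfedead  d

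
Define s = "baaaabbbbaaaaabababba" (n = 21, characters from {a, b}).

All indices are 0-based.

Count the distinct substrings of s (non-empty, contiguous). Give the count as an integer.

sorted suffixes:
  #0 SA[0]=20  'a'
  #1 SA[1]=9  'aaaaabababba'
  #2 SA[2]=10  'aaaabababba'
  #3 SA[3]=1  'aaaabbbbaaaaabababba'
  #4 SA[4]=11  'aaabababba'
  #5 SA[5]=2  'aaabbbbaaaaabababba'
  #6 SA[6]=12  'aabababba'
  #7 SA[7]=3  'aabbbbaaaaabababba'
  #8 SA[8]=13  'abababba'
  #9 SA[9]=15  'ababba'
  #10 SA[10]=17  'abba'
  #11 SA[11]=4  'abbbbaaaaabababba'
  #12 SA[12]=19  'ba'
  #13 SA[13]=8  'baaaaabababba'
  #14 SA[14]=0  'baaaabbbbaaaaabababba'
  #15 SA[15]=14  'bababba'
  #16 SA[16]=16  'babba'
  #17 SA[17]=18  'bba'
  #18 SA[18]=7  'bbaaaaabababba'
  #19 SA[19]=6  'bbbaaaaabababba'
  #20 SA[20]=5  'bbbbaaaaabababba'

SA = [20, 9, 10, 1, 11, 2, 12, 3, 13, 15, 17, 4, 19, 8, 0, 14, 16, 18, 7, 6, 5]
i: (SA[i-1],SA[i]) lcp shared
  1: (20,9) 1 'a'
  2: (9,10) 4 'aaaa'
  3: (10,1) 5 'aaaab'
  4: (1,11) 3 'aaa'
  5: (11,2) 4 'aaab'
  6: (2,12) 2 'aa'
  7: (12,3) 3 'aab'
  8: (3,13) 1 'a'
  9: (13,15) 4 'abab'
  10: (15,17) 2 'ab'
  11: (17,4) 3 'abb'
  12: (4,19) 0 ''
  13: (19,8) 2 'ba'
  14: (8,0) 5 'baaaa'
  15: (0,14) 2 'ba'
  16: (14,16) 3 'bab'
  17: (16,18) 1 'b'
  18: (18,7) 3 'bba'
  19: (7,6) 2 'bb'
  20: (6,5) 3 'bbb'

n(n+1)/2 = 21·22/2 = 231
Σ LCP = 0 + 1 + 4 + 5 + 3 + 4 + 2 + 3 + 1 + 4 + 2 + 3 + 0 + 2 + 5 + 2 + 3 + 1 + 3 + 2 + 3 = 53
distinct = 231 − 53 = 178

178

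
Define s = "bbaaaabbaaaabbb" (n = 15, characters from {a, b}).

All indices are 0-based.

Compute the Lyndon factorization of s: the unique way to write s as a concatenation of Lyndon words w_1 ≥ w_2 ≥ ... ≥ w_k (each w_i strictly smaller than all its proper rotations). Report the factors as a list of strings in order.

emit factor 1: 'b' (i=0, period=1)
emit factor 2: 'b' (i=1, period=1)
emit factor 3: 'aaaabbaaaabbb' (i=2, period=13)

["b", "b", "aaaabbaaaabbb"]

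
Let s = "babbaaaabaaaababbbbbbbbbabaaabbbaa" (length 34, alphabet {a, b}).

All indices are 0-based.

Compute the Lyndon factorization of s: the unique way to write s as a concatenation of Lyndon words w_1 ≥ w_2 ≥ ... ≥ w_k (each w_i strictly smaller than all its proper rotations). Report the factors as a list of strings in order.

emit factor 1: 'b' (i=0, period=1)
emit factor 2: 'abb' (i=1, period=3)
emit factor 3: 'aaaabaaaababbbbbbbbbabaaabbb' (i=4, period=28)
emit factor 4: 'a' (i=32, period=1)
emit factor 5: 'a' (i=33, period=1)

["b", "abb", "aaaabaaaababbbbbbbbbabaaabbb", "a", "a"]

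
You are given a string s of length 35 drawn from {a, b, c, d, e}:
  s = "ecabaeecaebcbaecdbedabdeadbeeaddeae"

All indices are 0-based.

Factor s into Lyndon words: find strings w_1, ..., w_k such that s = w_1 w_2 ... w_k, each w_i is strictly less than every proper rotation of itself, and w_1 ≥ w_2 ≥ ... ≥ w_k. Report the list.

emit factor 1: 'e' (i=0, period=1)
emit factor 2: 'c' (i=1, period=1)
emit factor 3: 'abaeecaebcbaecdbedabdeadbeeaddeae' (i=2, period=33)

["e", "c", "abaeecaebcbaecdbedabdeadbeeaddeae"]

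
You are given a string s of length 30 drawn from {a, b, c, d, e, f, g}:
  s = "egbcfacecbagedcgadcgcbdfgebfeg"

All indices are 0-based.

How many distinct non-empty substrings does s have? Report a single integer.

436

rank | idx | suffix
   0 |   5 | acecbagedcgadcgcbdfgebfeg
   1 |  16 | adcgcbdfgebfeg
   2 |  10 | agedcgadcgcbdfgebfeg
   3 |   9 | bagedcgadcgcbdfgebfeg
   4 |   2 | bcfacecbagedcgadcgcbdfgebfeg
   5 |  21 | bdfgebfeg
   6 |  26 | bfeg
   7 |   8 | cbagedcgadcgcbdfgebfeg
   8 |  20 | cbdfgebfeg
   9 |   6 | cecbagedcgadcgcbdfgebfeg
  10 |   3 | cfacecbagedcgadcgcbdfgebfeg
  11 |  14 | cgadcgcbdfgebfeg
  12 |  18 | cgcbdfgebfeg
  13 |  13 | dcgadcgcbdfgebfeg
  14 |  17 | dcgcbdfgebfeg
  15 |  22 | dfgebfeg
  16 |  25 | ebfeg
  17 |   7 | ecbagedcgadcgcbdfgebfeg
  18 |  12 | edcgadcgcbdfgebfeg
  19 |  28 | eg
  20 |   0 | egbcfacecbagedcgadcgcbdfgebfeg
  21 |   4 | facecbagedcgadcgcbdfgebfeg
  22 |  27 | feg
  23 |  23 | fgebfeg
  24 |  29 | g
  25 |  15 | gadcgcbdfgebfeg
  26 |   1 | gbcfacecbagedcgadcgcbdfgebfeg
  27 |  19 | gcbdfgebfeg
  28 |  24 | gebfeg
  29 |  11 | gedcgadcgcbdfgebfeg

SA = [5, 16, 10, 9, 2, 21, 26, 8, 20, 6, 3, 14, 18, 13, 17, 22, 25, 7, 12, 28, 0, 4, 27, 23, 29, 15, 1, 19, 24, 11]
i: (SA[i-1],SA[i]) lcp shared
  1: (5,16) 1 'a'
  2: (16,10) 1 'a'
  3: (10,9) 0 ''
  4: (9,2) 1 'b'
  5: (2,21) 1 'b'
  6: (21,26) 1 'b'
  7: (26,8) 0 ''
  8: (8,20) 2 'cb'
  9: (20,6) 1 'c'
  10: (6,3) 1 'c'
  11: (3,14) 1 'c'
  12: (14,18) 2 'cg'
  13: (18,13) 0 ''
  14: (13,17) 3 'dcg'
  15: (17,22) 1 'd'
  16: (22,25) 0 ''
  17: (25,7) 1 'e'
  18: (7,12) 1 'e'
  19: (12,28) 1 'e'
  20: (28,0) 2 'eg'
  21: (0,4) 0 ''
  22: (4,27) 1 'f'
  23: (27,23) 1 'f'
  24: (23,29) 0 ''
  25: (29,15) 1 'g'
  26: (15,1) 1 'g'
  27: (1,19) 1 'g'
  28: (19,24) 1 'g'
  29: (24,11) 2 'ge'

n(n+1)/2 = 30·31/2 = 465
Σ LCP = 0 + 1 + 1 + 0 + 1 + 1 + 1 + 0 + 2 + 1 + 1 + 1 + 2 + 0 + 3 + 1 + 0 + 1 + 1 + 1 + 2 + 0 + 1 + 1 + 0 + 1 + 1 + 1 + 1 + 2 = 29
distinct = 465 − 29 = 436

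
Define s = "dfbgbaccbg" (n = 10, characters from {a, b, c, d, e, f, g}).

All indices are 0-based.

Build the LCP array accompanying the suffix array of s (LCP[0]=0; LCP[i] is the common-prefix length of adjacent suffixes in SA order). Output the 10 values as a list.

[0, 0, 1, 2, 0, 1, 0, 0, 0, 1]

rank | idx | suffix
   0 |   5 | accbg
   1 |   4 | baccbg
   2 |   8 | bg
   3 |   2 | bgbaccbg
   4 |   7 | cbg
   5 |   6 | ccbg
   6 |   0 | dfbgbaccbg
   7 |   1 | fbgbaccbg
   8 |   9 | g
   9 |   3 | gbaccbg

SA = [5, 4, 8, 2, 7, 6, 0, 1, 9, 3]
[i] adj suffixes → lcp
  [1] 5/4 → 0 ('')
  [2] 4/8 → 1 ('b')
  [3] 8/2 → 2 ('bg')
  [4] 2/7 → 0 ('')
  [5] 7/6 → 1 ('c')
  [6] 6/0 → 0 ('')
  [7] 0/1 → 0 ('')
  [8] 1/9 → 0 ('')
  [9] 9/3 → 1 ('g')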